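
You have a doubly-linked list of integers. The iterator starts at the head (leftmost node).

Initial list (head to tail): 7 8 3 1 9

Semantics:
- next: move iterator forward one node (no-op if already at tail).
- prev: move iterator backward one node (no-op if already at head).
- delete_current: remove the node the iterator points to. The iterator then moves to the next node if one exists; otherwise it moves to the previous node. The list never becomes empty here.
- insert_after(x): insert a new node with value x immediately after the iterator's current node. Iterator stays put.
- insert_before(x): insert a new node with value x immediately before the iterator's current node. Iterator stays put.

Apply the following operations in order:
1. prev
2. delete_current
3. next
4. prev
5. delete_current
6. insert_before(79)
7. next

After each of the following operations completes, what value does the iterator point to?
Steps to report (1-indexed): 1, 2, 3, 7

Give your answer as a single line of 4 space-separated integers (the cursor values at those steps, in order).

After 1 (prev): list=[7, 8, 3, 1, 9] cursor@7
After 2 (delete_current): list=[8, 3, 1, 9] cursor@8
After 3 (next): list=[8, 3, 1, 9] cursor@3
After 4 (prev): list=[8, 3, 1, 9] cursor@8
After 5 (delete_current): list=[3, 1, 9] cursor@3
After 6 (insert_before(79)): list=[79, 3, 1, 9] cursor@3
After 7 (next): list=[79, 3, 1, 9] cursor@1

Answer: 7 8 3 1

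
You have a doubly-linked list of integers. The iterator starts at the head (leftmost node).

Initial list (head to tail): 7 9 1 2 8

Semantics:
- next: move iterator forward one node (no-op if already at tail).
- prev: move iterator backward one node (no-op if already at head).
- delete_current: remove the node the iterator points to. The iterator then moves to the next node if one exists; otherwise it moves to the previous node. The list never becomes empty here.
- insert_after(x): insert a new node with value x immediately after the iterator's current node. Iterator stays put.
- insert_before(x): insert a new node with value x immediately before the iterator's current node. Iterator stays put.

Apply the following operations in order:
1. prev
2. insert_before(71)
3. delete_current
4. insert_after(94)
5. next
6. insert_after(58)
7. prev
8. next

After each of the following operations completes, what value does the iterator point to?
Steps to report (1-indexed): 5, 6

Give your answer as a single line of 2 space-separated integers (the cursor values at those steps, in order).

Answer: 94 94

Derivation:
After 1 (prev): list=[7, 9, 1, 2, 8] cursor@7
After 2 (insert_before(71)): list=[71, 7, 9, 1, 2, 8] cursor@7
After 3 (delete_current): list=[71, 9, 1, 2, 8] cursor@9
After 4 (insert_after(94)): list=[71, 9, 94, 1, 2, 8] cursor@9
After 5 (next): list=[71, 9, 94, 1, 2, 8] cursor@94
After 6 (insert_after(58)): list=[71, 9, 94, 58, 1, 2, 8] cursor@94
After 7 (prev): list=[71, 9, 94, 58, 1, 2, 8] cursor@9
After 8 (next): list=[71, 9, 94, 58, 1, 2, 8] cursor@94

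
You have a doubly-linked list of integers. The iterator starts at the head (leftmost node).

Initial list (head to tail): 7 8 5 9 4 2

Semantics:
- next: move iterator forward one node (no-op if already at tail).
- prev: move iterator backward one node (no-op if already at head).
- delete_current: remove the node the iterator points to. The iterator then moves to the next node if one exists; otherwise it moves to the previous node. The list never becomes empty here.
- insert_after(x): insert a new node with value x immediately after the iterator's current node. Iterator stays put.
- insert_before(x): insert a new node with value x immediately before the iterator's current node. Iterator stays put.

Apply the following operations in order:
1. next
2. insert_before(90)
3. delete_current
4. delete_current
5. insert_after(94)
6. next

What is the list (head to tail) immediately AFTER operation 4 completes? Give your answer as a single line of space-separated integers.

Answer: 7 90 9 4 2

Derivation:
After 1 (next): list=[7, 8, 5, 9, 4, 2] cursor@8
After 2 (insert_before(90)): list=[7, 90, 8, 5, 9, 4, 2] cursor@8
After 3 (delete_current): list=[7, 90, 5, 9, 4, 2] cursor@5
After 4 (delete_current): list=[7, 90, 9, 4, 2] cursor@9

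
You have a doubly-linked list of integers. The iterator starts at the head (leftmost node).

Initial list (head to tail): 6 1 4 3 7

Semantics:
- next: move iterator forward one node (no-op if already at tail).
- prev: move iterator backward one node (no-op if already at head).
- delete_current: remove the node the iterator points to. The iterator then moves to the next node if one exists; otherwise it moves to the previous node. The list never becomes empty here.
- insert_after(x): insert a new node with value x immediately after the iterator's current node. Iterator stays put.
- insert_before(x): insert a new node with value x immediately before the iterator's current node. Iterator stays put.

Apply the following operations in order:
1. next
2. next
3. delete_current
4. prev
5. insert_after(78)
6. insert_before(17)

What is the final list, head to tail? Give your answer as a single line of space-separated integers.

Answer: 6 17 1 78 3 7

Derivation:
After 1 (next): list=[6, 1, 4, 3, 7] cursor@1
After 2 (next): list=[6, 1, 4, 3, 7] cursor@4
After 3 (delete_current): list=[6, 1, 3, 7] cursor@3
After 4 (prev): list=[6, 1, 3, 7] cursor@1
After 5 (insert_after(78)): list=[6, 1, 78, 3, 7] cursor@1
After 6 (insert_before(17)): list=[6, 17, 1, 78, 3, 7] cursor@1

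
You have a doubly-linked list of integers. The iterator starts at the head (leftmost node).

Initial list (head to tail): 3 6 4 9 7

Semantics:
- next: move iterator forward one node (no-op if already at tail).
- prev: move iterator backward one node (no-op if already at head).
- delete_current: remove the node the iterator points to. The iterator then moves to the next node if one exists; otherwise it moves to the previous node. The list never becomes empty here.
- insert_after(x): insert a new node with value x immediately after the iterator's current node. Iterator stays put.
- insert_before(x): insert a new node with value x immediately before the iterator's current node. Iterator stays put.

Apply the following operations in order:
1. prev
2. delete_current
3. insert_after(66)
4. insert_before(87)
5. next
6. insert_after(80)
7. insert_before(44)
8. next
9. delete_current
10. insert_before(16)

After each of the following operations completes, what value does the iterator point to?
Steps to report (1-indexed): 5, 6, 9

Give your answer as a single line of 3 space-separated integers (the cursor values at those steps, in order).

Answer: 66 66 4

Derivation:
After 1 (prev): list=[3, 6, 4, 9, 7] cursor@3
After 2 (delete_current): list=[6, 4, 9, 7] cursor@6
After 3 (insert_after(66)): list=[6, 66, 4, 9, 7] cursor@6
After 4 (insert_before(87)): list=[87, 6, 66, 4, 9, 7] cursor@6
After 5 (next): list=[87, 6, 66, 4, 9, 7] cursor@66
After 6 (insert_after(80)): list=[87, 6, 66, 80, 4, 9, 7] cursor@66
After 7 (insert_before(44)): list=[87, 6, 44, 66, 80, 4, 9, 7] cursor@66
After 8 (next): list=[87, 6, 44, 66, 80, 4, 9, 7] cursor@80
After 9 (delete_current): list=[87, 6, 44, 66, 4, 9, 7] cursor@4
After 10 (insert_before(16)): list=[87, 6, 44, 66, 16, 4, 9, 7] cursor@4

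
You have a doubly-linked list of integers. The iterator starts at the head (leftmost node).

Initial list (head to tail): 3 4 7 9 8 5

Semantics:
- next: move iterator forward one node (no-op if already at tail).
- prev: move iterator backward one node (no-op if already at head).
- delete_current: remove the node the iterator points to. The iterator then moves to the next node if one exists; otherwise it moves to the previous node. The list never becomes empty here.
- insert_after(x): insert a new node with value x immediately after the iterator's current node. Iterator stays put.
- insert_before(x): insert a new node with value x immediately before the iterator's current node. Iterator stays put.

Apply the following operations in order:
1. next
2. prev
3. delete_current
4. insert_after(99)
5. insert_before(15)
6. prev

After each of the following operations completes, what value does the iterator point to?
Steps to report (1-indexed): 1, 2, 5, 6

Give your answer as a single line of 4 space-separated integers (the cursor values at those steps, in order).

After 1 (next): list=[3, 4, 7, 9, 8, 5] cursor@4
After 2 (prev): list=[3, 4, 7, 9, 8, 5] cursor@3
After 3 (delete_current): list=[4, 7, 9, 8, 5] cursor@4
After 4 (insert_after(99)): list=[4, 99, 7, 9, 8, 5] cursor@4
After 5 (insert_before(15)): list=[15, 4, 99, 7, 9, 8, 5] cursor@4
After 6 (prev): list=[15, 4, 99, 7, 9, 8, 5] cursor@15

Answer: 4 3 4 15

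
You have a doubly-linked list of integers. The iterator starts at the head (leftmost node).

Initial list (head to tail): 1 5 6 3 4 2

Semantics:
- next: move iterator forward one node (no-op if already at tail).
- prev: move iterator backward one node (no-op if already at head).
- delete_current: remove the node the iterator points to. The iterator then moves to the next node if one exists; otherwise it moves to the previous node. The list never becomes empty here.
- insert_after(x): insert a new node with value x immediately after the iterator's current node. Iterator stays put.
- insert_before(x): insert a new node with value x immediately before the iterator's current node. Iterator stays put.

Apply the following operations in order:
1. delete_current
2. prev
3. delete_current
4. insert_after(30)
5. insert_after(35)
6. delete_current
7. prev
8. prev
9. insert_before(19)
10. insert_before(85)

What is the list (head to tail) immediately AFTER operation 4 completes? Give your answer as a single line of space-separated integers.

Answer: 6 30 3 4 2

Derivation:
After 1 (delete_current): list=[5, 6, 3, 4, 2] cursor@5
After 2 (prev): list=[5, 6, 3, 4, 2] cursor@5
After 3 (delete_current): list=[6, 3, 4, 2] cursor@6
After 4 (insert_after(30)): list=[6, 30, 3, 4, 2] cursor@6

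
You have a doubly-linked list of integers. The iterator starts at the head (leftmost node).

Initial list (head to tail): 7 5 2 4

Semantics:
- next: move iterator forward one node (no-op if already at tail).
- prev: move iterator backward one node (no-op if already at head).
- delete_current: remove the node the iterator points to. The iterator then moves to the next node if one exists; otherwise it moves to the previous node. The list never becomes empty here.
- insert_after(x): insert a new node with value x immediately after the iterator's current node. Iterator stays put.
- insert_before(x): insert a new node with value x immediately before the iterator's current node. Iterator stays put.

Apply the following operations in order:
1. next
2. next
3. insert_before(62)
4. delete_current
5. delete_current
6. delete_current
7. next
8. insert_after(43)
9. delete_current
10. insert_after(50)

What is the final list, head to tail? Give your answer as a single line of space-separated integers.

After 1 (next): list=[7, 5, 2, 4] cursor@5
After 2 (next): list=[7, 5, 2, 4] cursor@2
After 3 (insert_before(62)): list=[7, 5, 62, 2, 4] cursor@2
After 4 (delete_current): list=[7, 5, 62, 4] cursor@4
After 5 (delete_current): list=[7, 5, 62] cursor@62
After 6 (delete_current): list=[7, 5] cursor@5
After 7 (next): list=[7, 5] cursor@5
After 8 (insert_after(43)): list=[7, 5, 43] cursor@5
After 9 (delete_current): list=[7, 43] cursor@43
After 10 (insert_after(50)): list=[7, 43, 50] cursor@43

Answer: 7 43 50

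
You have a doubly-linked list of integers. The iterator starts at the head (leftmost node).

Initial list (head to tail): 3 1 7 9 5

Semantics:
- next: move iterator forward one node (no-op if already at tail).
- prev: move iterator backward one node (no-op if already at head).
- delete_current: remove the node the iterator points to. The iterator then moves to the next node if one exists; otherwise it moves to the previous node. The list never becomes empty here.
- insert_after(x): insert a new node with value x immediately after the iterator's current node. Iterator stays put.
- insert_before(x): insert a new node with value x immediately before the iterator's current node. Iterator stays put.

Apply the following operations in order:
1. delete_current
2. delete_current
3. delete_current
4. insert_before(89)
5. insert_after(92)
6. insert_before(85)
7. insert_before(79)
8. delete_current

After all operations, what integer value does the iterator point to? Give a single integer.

After 1 (delete_current): list=[1, 7, 9, 5] cursor@1
After 2 (delete_current): list=[7, 9, 5] cursor@7
After 3 (delete_current): list=[9, 5] cursor@9
After 4 (insert_before(89)): list=[89, 9, 5] cursor@9
After 5 (insert_after(92)): list=[89, 9, 92, 5] cursor@9
After 6 (insert_before(85)): list=[89, 85, 9, 92, 5] cursor@9
After 7 (insert_before(79)): list=[89, 85, 79, 9, 92, 5] cursor@9
After 8 (delete_current): list=[89, 85, 79, 92, 5] cursor@92

Answer: 92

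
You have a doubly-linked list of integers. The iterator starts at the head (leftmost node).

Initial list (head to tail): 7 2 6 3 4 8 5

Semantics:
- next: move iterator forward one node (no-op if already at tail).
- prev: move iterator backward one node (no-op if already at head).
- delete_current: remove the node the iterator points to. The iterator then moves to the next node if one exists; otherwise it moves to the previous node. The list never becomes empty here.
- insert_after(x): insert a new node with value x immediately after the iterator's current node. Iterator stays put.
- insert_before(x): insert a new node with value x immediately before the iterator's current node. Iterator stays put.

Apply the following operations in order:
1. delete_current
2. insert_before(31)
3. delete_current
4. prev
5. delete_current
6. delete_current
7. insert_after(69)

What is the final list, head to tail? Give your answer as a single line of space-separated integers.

After 1 (delete_current): list=[2, 6, 3, 4, 8, 5] cursor@2
After 2 (insert_before(31)): list=[31, 2, 6, 3, 4, 8, 5] cursor@2
After 3 (delete_current): list=[31, 6, 3, 4, 8, 5] cursor@6
After 4 (prev): list=[31, 6, 3, 4, 8, 5] cursor@31
After 5 (delete_current): list=[6, 3, 4, 8, 5] cursor@6
After 6 (delete_current): list=[3, 4, 8, 5] cursor@3
After 7 (insert_after(69)): list=[3, 69, 4, 8, 5] cursor@3

Answer: 3 69 4 8 5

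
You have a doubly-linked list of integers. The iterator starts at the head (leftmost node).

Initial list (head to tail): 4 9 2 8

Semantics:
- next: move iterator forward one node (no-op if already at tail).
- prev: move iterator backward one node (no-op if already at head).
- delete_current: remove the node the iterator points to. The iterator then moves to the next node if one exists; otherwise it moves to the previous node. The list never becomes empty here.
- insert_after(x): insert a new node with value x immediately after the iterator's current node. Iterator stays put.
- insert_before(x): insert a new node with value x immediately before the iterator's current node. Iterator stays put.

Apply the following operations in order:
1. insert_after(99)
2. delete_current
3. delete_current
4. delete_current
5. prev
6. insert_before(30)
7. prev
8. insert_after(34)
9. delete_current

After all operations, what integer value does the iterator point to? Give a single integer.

Answer: 34

Derivation:
After 1 (insert_after(99)): list=[4, 99, 9, 2, 8] cursor@4
After 2 (delete_current): list=[99, 9, 2, 8] cursor@99
After 3 (delete_current): list=[9, 2, 8] cursor@9
After 4 (delete_current): list=[2, 8] cursor@2
After 5 (prev): list=[2, 8] cursor@2
After 6 (insert_before(30)): list=[30, 2, 8] cursor@2
After 7 (prev): list=[30, 2, 8] cursor@30
After 8 (insert_after(34)): list=[30, 34, 2, 8] cursor@30
After 9 (delete_current): list=[34, 2, 8] cursor@34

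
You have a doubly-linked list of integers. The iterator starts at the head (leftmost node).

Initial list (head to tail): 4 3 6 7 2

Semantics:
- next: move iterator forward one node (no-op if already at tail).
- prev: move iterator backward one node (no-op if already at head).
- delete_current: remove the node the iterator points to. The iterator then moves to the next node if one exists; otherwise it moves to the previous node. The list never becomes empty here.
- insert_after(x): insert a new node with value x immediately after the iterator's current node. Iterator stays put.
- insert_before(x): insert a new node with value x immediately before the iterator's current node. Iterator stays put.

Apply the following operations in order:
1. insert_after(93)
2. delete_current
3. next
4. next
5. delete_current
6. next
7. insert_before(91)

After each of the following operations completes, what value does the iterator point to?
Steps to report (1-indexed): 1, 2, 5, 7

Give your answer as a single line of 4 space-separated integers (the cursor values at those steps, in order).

After 1 (insert_after(93)): list=[4, 93, 3, 6, 7, 2] cursor@4
After 2 (delete_current): list=[93, 3, 6, 7, 2] cursor@93
After 3 (next): list=[93, 3, 6, 7, 2] cursor@3
After 4 (next): list=[93, 3, 6, 7, 2] cursor@6
After 5 (delete_current): list=[93, 3, 7, 2] cursor@7
After 6 (next): list=[93, 3, 7, 2] cursor@2
After 7 (insert_before(91)): list=[93, 3, 7, 91, 2] cursor@2

Answer: 4 93 7 2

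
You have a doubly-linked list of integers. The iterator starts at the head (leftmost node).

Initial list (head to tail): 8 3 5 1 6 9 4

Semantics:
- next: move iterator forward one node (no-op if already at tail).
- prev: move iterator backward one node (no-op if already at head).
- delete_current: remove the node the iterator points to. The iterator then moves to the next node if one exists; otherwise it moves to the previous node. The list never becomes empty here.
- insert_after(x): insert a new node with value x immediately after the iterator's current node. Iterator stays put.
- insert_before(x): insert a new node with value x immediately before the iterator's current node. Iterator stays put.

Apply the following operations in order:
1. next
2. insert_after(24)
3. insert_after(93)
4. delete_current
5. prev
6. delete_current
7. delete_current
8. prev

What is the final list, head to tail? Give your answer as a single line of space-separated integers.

After 1 (next): list=[8, 3, 5, 1, 6, 9, 4] cursor@3
After 2 (insert_after(24)): list=[8, 3, 24, 5, 1, 6, 9, 4] cursor@3
After 3 (insert_after(93)): list=[8, 3, 93, 24, 5, 1, 6, 9, 4] cursor@3
After 4 (delete_current): list=[8, 93, 24, 5, 1, 6, 9, 4] cursor@93
After 5 (prev): list=[8, 93, 24, 5, 1, 6, 9, 4] cursor@8
After 6 (delete_current): list=[93, 24, 5, 1, 6, 9, 4] cursor@93
After 7 (delete_current): list=[24, 5, 1, 6, 9, 4] cursor@24
After 8 (prev): list=[24, 5, 1, 6, 9, 4] cursor@24

Answer: 24 5 1 6 9 4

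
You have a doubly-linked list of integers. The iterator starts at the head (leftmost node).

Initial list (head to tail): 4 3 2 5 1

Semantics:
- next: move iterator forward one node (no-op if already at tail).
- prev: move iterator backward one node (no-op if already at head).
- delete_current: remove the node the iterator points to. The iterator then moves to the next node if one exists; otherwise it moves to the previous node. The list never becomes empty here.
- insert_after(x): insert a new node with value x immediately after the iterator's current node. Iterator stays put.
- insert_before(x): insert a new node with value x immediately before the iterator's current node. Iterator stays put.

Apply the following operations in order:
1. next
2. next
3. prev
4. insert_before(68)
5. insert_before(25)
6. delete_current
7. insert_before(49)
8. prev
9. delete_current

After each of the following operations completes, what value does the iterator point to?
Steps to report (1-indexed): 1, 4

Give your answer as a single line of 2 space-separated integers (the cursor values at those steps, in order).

After 1 (next): list=[4, 3, 2, 5, 1] cursor@3
After 2 (next): list=[4, 3, 2, 5, 1] cursor@2
After 3 (prev): list=[4, 3, 2, 5, 1] cursor@3
After 4 (insert_before(68)): list=[4, 68, 3, 2, 5, 1] cursor@3
After 5 (insert_before(25)): list=[4, 68, 25, 3, 2, 5, 1] cursor@3
After 6 (delete_current): list=[4, 68, 25, 2, 5, 1] cursor@2
After 7 (insert_before(49)): list=[4, 68, 25, 49, 2, 5, 1] cursor@2
After 8 (prev): list=[4, 68, 25, 49, 2, 5, 1] cursor@49
After 9 (delete_current): list=[4, 68, 25, 2, 5, 1] cursor@2

Answer: 3 3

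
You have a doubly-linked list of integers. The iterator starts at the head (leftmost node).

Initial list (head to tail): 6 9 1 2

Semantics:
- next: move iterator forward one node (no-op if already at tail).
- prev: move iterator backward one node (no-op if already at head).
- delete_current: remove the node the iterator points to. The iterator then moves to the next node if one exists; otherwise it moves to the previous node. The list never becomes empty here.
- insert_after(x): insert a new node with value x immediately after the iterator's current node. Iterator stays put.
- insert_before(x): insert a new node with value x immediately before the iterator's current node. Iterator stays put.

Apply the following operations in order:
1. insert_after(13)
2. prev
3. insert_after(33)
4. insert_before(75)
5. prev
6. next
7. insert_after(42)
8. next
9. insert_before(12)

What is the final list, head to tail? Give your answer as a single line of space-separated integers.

After 1 (insert_after(13)): list=[6, 13, 9, 1, 2] cursor@6
After 2 (prev): list=[6, 13, 9, 1, 2] cursor@6
After 3 (insert_after(33)): list=[6, 33, 13, 9, 1, 2] cursor@6
After 4 (insert_before(75)): list=[75, 6, 33, 13, 9, 1, 2] cursor@6
After 5 (prev): list=[75, 6, 33, 13, 9, 1, 2] cursor@75
After 6 (next): list=[75, 6, 33, 13, 9, 1, 2] cursor@6
After 7 (insert_after(42)): list=[75, 6, 42, 33, 13, 9, 1, 2] cursor@6
After 8 (next): list=[75, 6, 42, 33, 13, 9, 1, 2] cursor@42
After 9 (insert_before(12)): list=[75, 6, 12, 42, 33, 13, 9, 1, 2] cursor@42

Answer: 75 6 12 42 33 13 9 1 2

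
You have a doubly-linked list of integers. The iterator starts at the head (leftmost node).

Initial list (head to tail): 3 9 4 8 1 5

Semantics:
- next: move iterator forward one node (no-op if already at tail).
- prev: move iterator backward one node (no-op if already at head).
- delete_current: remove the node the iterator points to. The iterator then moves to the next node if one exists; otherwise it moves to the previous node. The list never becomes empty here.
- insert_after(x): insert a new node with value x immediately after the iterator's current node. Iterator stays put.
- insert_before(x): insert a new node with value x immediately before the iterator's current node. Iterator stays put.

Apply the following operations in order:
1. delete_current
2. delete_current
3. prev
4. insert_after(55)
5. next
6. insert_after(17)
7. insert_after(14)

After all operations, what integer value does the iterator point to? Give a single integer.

After 1 (delete_current): list=[9, 4, 8, 1, 5] cursor@9
After 2 (delete_current): list=[4, 8, 1, 5] cursor@4
After 3 (prev): list=[4, 8, 1, 5] cursor@4
After 4 (insert_after(55)): list=[4, 55, 8, 1, 5] cursor@4
After 5 (next): list=[4, 55, 8, 1, 5] cursor@55
After 6 (insert_after(17)): list=[4, 55, 17, 8, 1, 5] cursor@55
After 7 (insert_after(14)): list=[4, 55, 14, 17, 8, 1, 5] cursor@55

Answer: 55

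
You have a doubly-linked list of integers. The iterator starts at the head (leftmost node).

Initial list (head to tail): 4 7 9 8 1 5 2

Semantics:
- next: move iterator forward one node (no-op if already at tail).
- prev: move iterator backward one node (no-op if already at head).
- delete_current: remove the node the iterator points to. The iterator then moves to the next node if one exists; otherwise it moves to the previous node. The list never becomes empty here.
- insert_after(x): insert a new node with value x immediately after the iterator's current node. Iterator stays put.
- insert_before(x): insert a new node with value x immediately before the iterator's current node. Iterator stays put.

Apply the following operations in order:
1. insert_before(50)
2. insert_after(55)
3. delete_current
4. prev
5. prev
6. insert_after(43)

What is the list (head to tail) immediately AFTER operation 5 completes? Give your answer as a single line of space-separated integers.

After 1 (insert_before(50)): list=[50, 4, 7, 9, 8, 1, 5, 2] cursor@4
After 2 (insert_after(55)): list=[50, 4, 55, 7, 9, 8, 1, 5, 2] cursor@4
After 3 (delete_current): list=[50, 55, 7, 9, 8, 1, 5, 2] cursor@55
After 4 (prev): list=[50, 55, 7, 9, 8, 1, 5, 2] cursor@50
After 5 (prev): list=[50, 55, 7, 9, 8, 1, 5, 2] cursor@50

Answer: 50 55 7 9 8 1 5 2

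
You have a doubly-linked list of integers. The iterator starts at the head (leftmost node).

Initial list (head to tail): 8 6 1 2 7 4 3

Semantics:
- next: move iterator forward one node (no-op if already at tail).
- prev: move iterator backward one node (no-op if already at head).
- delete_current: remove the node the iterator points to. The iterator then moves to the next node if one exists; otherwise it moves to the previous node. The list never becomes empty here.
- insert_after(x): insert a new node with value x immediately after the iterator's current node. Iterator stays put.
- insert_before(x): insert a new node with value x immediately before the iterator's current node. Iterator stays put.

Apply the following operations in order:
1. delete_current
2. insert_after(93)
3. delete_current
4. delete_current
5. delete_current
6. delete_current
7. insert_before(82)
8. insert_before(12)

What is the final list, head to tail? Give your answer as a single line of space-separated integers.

Answer: 82 12 7 4 3

Derivation:
After 1 (delete_current): list=[6, 1, 2, 7, 4, 3] cursor@6
After 2 (insert_after(93)): list=[6, 93, 1, 2, 7, 4, 3] cursor@6
After 3 (delete_current): list=[93, 1, 2, 7, 4, 3] cursor@93
After 4 (delete_current): list=[1, 2, 7, 4, 3] cursor@1
After 5 (delete_current): list=[2, 7, 4, 3] cursor@2
After 6 (delete_current): list=[7, 4, 3] cursor@7
After 7 (insert_before(82)): list=[82, 7, 4, 3] cursor@7
After 8 (insert_before(12)): list=[82, 12, 7, 4, 3] cursor@7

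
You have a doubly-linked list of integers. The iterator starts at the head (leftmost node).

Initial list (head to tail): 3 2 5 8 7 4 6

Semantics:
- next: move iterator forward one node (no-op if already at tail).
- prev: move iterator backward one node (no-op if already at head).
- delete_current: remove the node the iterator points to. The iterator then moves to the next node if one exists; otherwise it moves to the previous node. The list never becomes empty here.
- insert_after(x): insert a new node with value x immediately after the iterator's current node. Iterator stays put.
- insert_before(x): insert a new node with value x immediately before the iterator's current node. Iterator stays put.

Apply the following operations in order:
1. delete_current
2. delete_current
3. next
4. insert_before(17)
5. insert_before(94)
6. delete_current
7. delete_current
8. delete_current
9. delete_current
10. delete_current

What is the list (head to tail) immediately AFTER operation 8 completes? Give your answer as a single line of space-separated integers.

Answer: 5 17 94 6

Derivation:
After 1 (delete_current): list=[2, 5, 8, 7, 4, 6] cursor@2
After 2 (delete_current): list=[5, 8, 7, 4, 6] cursor@5
After 3 (next): list=[5, 8, 7, 4, 6] cursor@8
After 4 (insert_before(17)): list=[5, 17, 8, 7, 4, 6] cursor@8
After 5 (insert_before(94)): list=[5, 17, 94, 8, 7, 4, 6] cursor@8
After 6 (delete_current): list=[5, 17, 94, 7, 4, 6] cursor@7
After 7 (delete_current): list=[5, 17, 94, 4, 6] cursor@4
After 8 (delete_current): list=[5, 17, 94, 6] cursor@6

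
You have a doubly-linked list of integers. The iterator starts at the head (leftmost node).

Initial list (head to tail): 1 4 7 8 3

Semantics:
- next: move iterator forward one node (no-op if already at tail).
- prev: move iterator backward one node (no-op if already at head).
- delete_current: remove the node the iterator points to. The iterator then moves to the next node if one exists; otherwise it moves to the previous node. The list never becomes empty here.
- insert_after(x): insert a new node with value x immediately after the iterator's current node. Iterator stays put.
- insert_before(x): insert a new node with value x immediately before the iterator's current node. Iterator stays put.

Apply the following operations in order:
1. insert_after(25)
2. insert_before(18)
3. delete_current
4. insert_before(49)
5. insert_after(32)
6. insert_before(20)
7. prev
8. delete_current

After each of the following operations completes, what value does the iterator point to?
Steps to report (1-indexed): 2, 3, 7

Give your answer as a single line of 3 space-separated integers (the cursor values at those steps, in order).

Answer: 1 25 20

Derivation:
After 1 (insert_after(25)): list=[1, 25, 4, 7, 8, 3] cursor@1
After 2 (insert_before(18)): list=[18, 1, 25, 4, 7, 8, 3] cursor@1
After 3 (delete_current): list=[18, 25, 4, 7, 8, 3] cursor@25
After 4 (insert_before(49)): list=[18, 49, 25, 4, 7, 8, 3] cursor@25
After 5 (insert_after(32)): list=[18, 49, 25, 32, 4, 7, 8, 3] cursor@25
After 6 (insert_before(20)): list=[18, 49, 20, 25, 32, 4, 7, 8, 3] cursor@25
After 7 (prev): list=[18, 49, 20, 25, 32, 4, 7, 8, 3] cursor@20
After 8 (delete_current): list=[18, 49, 25, 32, 4, 7, 8, 3] cursor@25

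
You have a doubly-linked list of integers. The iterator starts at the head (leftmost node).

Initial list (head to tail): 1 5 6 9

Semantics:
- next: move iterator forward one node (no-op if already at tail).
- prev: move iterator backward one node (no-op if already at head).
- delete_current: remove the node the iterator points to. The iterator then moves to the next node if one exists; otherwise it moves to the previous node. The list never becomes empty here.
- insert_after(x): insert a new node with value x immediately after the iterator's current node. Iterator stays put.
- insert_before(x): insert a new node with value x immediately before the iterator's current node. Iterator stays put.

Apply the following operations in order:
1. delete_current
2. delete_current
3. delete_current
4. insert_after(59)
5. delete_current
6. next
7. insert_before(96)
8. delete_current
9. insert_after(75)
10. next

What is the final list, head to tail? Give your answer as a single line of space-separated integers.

After 1 (delete_current): list=[5, 6, 9] cursor@5
After 2 (delete_current): list=[6, 9] cursor@6
After 3 (delete_current): list=[9] cursor@9
After 4 (insert_after(59)): list=[9, 59] cursor@9
After 5 (delete_current): list=[59] cursor@59
After 6 (next): list=[59] cursor@59
After 7 (insert_before(96)): list=[96, 59] cursor@59
After 8 (delete_current): list=[96] cursor@96
After 9 (insert_after(75)): list=[96, 75] cursor@96
After 10 (next): list=[96, 75] cursor@75

Answer: 96 75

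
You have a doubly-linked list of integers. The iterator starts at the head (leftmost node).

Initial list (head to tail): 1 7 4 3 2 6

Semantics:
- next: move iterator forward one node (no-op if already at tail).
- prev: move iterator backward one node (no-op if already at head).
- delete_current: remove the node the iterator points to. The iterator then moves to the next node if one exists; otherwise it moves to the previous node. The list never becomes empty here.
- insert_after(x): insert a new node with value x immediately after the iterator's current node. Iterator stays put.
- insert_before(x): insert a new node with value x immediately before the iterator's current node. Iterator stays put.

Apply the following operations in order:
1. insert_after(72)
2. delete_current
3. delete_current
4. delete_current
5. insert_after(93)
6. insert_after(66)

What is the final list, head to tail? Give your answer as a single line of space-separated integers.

Answer: 4 66 93 3 2 6

Derivation:
After 1 (insert_after(72)): list=[1, 72, 7, 4, 3, 2, 6] cursor@1
After 2 (delete_current): list=[72, 7, 4, 3, 2, 6] cursor@72
After 3 (delete_current): list=[7, 4, 3, 2, 6] cursor@7
After 4 (delete_current): list=[4, 3, 2, 6] cursor@4
After 5 (insert_after(93)): list=[4, 93, 3, 2, 6] cursor@4
After 6 (insert_after(66)): list=[4, 66, 93, 3, 2, 6] cursor@4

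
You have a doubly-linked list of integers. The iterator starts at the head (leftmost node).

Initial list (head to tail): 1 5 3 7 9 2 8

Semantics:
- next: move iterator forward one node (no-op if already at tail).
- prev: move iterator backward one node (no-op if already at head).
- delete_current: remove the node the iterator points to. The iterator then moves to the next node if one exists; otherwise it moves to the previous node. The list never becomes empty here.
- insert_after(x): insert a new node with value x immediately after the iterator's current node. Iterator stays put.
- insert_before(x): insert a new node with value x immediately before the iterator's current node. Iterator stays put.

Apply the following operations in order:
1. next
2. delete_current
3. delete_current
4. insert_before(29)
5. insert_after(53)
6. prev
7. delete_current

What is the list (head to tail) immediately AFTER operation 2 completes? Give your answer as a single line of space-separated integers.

Answer: 1 3 7 9 2 8

Derivation:
After 1 (next): list=[1, 5, 3, 7, 9, 2, 8] cursor@5
After 2 (delete_current): list=[1, 3, 7, 9, 2, 8] cursor@3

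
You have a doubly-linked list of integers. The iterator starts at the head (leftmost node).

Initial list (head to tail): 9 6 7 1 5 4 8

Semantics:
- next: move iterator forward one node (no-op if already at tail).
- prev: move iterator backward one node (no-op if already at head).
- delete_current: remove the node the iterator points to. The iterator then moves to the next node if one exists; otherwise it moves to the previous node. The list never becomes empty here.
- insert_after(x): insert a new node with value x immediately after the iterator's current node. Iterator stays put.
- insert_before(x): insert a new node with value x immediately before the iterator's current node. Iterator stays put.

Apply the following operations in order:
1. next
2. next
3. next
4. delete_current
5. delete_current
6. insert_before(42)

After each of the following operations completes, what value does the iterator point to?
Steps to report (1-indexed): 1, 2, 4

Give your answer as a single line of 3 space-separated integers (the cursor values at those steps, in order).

After 1 (next): list=[9, 6, 7, 1, 5, 4, 8] cursor@6
After 2 (next): list=[9, 6, 7, 1, 5, 4, 8] cursor@7
After 3 (next): list=[9, 6, 7, 1, 5, 4, 8] cursor@1
After 4 (delete_current): list=[9, 6, 7, 5, 4, 8] cursor@5
After 5 (delete_current): list=[9, 6, 7, 4, 8] cursor@4
After 6 (insert_before(42)): list=[9, 6, 7, 42, 4, 8] cursor@4

Answer: 6 7 5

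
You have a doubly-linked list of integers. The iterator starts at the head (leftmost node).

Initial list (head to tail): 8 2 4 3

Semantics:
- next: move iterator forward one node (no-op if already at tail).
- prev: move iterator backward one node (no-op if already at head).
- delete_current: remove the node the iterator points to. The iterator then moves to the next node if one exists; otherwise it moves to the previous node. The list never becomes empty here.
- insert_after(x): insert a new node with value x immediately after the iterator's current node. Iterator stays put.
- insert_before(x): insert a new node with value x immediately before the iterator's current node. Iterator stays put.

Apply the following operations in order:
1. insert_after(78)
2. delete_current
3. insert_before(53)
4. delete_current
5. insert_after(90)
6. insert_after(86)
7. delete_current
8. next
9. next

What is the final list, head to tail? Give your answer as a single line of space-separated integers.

After 1 (insert_after(78)): list=[8, 78, 2, 4, 3] cursor@8
After 2 (delete_current): list=[78, 2, 4, 3] cursor@78
After 3 (insert_before(53)): list=[53, 78, 2, 4, 3] cursor@78
After 4 (delete_current): list=[53, 2, 4, 3] cursor@2
After 5 (insert_after(90)): list=[53, 2, 90, 4, 3] cursor@2
After 6 (insert_after(86)): list=[53, 2, 86, 90, 4, 3] cursor@2
After 7 (delete_current): list=[53, 86, 90, 4, 3] cursor@86
After 8 (next): list=[53, 86, 90, 4, 3] cursor@90
After 9 (next): list=[53, 86, 90, 4, 3] cursor@4

Answer: 53 86 90 4 3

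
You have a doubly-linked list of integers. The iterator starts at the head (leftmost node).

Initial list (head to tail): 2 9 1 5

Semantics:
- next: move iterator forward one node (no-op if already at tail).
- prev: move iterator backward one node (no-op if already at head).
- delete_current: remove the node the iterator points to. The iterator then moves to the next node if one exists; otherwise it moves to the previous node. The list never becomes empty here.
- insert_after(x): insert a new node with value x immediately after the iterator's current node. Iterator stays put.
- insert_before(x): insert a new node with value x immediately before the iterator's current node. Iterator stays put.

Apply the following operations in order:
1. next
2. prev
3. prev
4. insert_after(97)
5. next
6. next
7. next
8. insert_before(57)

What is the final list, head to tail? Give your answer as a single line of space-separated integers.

After 1 (next): list=[2, 9, 1, 5] cursor@9
After 2 (prev): list=[2, 9, 1, 5] cursor@2
After 3 (prev): list=[2, 9, 1, 5] cursor@2
After 4 (insert_after(97)): list=[2, 97, 9, 1, 5] cursor@2
After 5 (next): list=[2, 97, 9, 1, 5] cursor@97
After 6 (next): list=[2, 97, 9, 1, 5] cursor@9
After 7 (next): list=[2, 97, 9, 1, 5] cursor@1
After 8 (insert_before(57)): list=[2, 97, 9, 57, 1, 5] cursor@1

Answer: 2 97 9 57 1 5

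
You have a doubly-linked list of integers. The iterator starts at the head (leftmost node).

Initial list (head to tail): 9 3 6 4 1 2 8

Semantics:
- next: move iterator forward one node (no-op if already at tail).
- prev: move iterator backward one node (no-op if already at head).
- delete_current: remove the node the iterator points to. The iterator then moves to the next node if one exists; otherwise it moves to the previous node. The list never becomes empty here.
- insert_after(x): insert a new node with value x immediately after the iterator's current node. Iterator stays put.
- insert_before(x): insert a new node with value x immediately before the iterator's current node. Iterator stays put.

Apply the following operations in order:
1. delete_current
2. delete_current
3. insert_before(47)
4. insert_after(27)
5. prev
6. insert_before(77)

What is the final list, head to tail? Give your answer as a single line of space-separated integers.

After 1 (delete_current): list=[3, 6, 4, 1, 2, 8] cursor@3
After 2 (delete_current): list=[6, 4, 1, 2, 8] cursor@6
After 3 (insert_before(47)): list=[47, 6, 4, 1, 2, 8] cursor@6
After 4 (insert_after(27)): list=[47, 6, 27, 4, 1, 2, 8] cursor@6
After 5 (prev): list=[47, 6, 27, 4, 1, 2, 8] cursor@47
After 6 (insert_before(77)): list=[77, 47, 6, 27, 4, 1, 2, 8] cursor@47

Answer: 77 47 6 27 4 1 2 8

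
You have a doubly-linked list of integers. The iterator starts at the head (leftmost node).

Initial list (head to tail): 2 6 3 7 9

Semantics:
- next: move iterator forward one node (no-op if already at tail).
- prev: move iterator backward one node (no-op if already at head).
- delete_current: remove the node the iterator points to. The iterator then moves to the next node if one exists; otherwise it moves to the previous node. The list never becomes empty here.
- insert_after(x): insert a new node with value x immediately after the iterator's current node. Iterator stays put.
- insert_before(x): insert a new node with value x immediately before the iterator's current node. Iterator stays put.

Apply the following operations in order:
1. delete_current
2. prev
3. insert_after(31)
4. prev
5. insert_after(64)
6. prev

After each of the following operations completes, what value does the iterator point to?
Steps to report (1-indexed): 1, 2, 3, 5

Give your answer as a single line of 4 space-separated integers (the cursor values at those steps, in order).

After 1 (delete_current): list=[6, 3, 7, 9] cursor@6
After 2 (prev): list=[6, 3, 7, 9] cursor@6
After 3 (insert_after(31)): list=[6, 31, 3, 7, 9] cursor@6
After 4 (prev): list=[6, 31, 3, 7, 9] cursor@6
After 5 (insert_after(64)): list=[6, 64, 31, 3, 7, 9] cursor@6
After 6 (prev): list=[6, 64, 31, 3, 7, 9] cursor@6

Answer: 6 6 6 6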